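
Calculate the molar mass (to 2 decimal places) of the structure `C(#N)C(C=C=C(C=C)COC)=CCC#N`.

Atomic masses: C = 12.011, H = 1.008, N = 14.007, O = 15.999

200.24

Molecular formula: C12H12N2O.
M = 12×12.011 + 12×1.008 + 2×14.007 + 1×15.999 = 200.24 g/mol.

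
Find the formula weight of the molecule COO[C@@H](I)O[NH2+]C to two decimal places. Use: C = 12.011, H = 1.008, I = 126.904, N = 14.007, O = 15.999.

234.01

Molecular formula: C3H9INO3+.
M = 3×12.011 + 9×1.008 + 1×126.904 + 1×14.007 + 3×15.999 = 234.01 g/mol.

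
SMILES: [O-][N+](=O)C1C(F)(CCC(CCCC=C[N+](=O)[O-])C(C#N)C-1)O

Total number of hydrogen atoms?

18

Hydrogens are implicit in SMILES; fill each atom to its normal valence:
  6 × C: 2 H each → 12
  5 × C: 1 H each → 5
  2 × C: no H
  2 × N (charge +1): no H
  2 × O: no H
  2 × O (charge -1): no H
  1 × F: no H
  1 × N: no H
  1 × O: 1 H
  Total hydrogens = 18.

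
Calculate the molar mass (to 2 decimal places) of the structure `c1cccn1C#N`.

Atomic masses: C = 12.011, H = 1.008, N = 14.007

Molecular formula: C5H4N2.
M = 5×12.011 + 4×1.008 + 2×14.007 = 92.10 g/mol.

92.10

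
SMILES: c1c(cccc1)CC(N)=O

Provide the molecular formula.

Heavy atoms from the SMILES: 8 C, 1 N, 1 O.
Implicit hydrogens by atom environment:
  5 × C (aromatic): 1 H each → 5
  1 × C: 2 H
  1 × C (aromatic): no H
  1 × C: no H
  1 × N: 2 H
  1 × O: no H
  Total hydrogens = 9.
Molecular formula: C8H9NO

C8H9NO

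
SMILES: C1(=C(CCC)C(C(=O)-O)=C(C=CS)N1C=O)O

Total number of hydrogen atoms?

Hydrogens are implicit in SMILES; fill each atom to its normal valence:
  4 × C (aromatic): no H
  3 × C: 1 H each → 3
  2 × C: 2 H each → 4
  2 × O: 1 H each → 2
  2 × O: no H
  1 × C: 3 H
  1 × C: no H
  1 × N (aromatic): no H
  1 × S: 1 H
  Total hydrogens = 13.

13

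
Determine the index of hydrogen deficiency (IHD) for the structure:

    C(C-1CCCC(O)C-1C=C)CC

Molecular formula from the SMILES: C11H20O.
DoU = (2C + 2 + N − H − X)/2 = (2·11 + 2 + 0 − 20 − 0)/2 = 4/2 = 2.
(Structurally: 1 ring(s) + 1 π bond(s) = 2.)

2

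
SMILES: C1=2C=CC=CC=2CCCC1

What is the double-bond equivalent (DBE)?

5

Molecular formula from the SMILES: C10H12.
DoU = (2C + 2 + N − H − X)/2 = (2·10 + 2 + 0 − 12 − 0)/2 = 10/2 = 5.
(Structurally: 2 ring(s) + 3 π bond(s) = 5.)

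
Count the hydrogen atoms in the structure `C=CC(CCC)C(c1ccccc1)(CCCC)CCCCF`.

33

Hydrogens are implicit in SMILES; fill each atom to its normal valence:
  10 × C: 2 H each → 20
  5 × C (aromatic): 1 H each → 5
  2 × C: 3 H each → 6
  2 × C: 1 H each → 2
  1 × C: no H
  1 × C (aromatic): no H
  1 × F: no H
  Total hydrogens = 33.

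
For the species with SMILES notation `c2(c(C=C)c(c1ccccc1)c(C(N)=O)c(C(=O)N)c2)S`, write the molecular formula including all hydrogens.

Heavy atoms from the SMILES: 16 C, 2 N, 2 O, 1 S.
Implicit hydrogens by atom environment:
  6 × C (aromatic): 1 H each → 6
  6 × C (aromatic): no H
  2 × C: no H
  2 × N: 2 H each → 4
  2 × O: no H
  1 × C: 2 H
  1 × C: 1 H
  1 × S: 1 H
  Total hydrogens = 14.
Molecular formula: C16H14N2O2S

C16H14N2O2S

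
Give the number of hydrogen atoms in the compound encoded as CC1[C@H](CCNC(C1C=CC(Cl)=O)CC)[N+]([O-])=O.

19

Hydrogens are implicit in SMILES; fill each atom to its normal valence:
  6 × C: 1 H each → 6
  3 × C: 2 H each → 6
  2 × C: 3 H each → 6
  2 × O: no H
  1 × C: no H
  1 × Cl: no H
  1 × N: 1 H
  1 × N (charge +1): no H
  1 × O (charge -1): no H
  Total hydrogens = 19.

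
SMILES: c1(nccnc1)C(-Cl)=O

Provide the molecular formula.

C5H3ClN2O

Heavy atoms from the SMILES: 5 C, 1 Cl, 2 N, 1 O.
Implicit hydrogens by atom environment:
  3 × C (aromatic): 1 H each → 3
  2 × N (aromatic): no H
  1 × C (aromatic): no H
  1 × C: no H
  1 × Cl: no H
  1 × O: no H
  Total hydrogens = 3.
Molecular formula: C5H3ClN2O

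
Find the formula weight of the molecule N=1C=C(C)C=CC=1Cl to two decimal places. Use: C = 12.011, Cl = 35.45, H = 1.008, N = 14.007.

Molecular formula: C6H6ClN.
M = 6×12.011 + 1×35.45 + 6×1.008 + 1×14.007 = 127.57 g/mol.

127.57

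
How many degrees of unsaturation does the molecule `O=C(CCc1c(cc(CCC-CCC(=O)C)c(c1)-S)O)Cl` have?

Molecular formula from the SMILES: C16H21ClO3S.
DoU = (2C + 2 + N − H − X)/2 = (2·16 + 2 + 0 − 21 − 1)/2 = 12/2 = 6.
(Structurally: 1 ring(s) + 5 π bond(s) = 6.)

6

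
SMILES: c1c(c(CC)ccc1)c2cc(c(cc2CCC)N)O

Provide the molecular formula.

C17H21NO

Heavy atoms from the SMILES: 17 C, 1 N, 1 O.
Implicit hydrogens by atom environment:
  6 × C (aromatic): 1 H each → 6
  6 × C (aromatic): no H
  3 × C: 2 H each → 6
  2 × C: 3 H each → 6
  1 × N: 2 H
  1 × O: 1 H
  Total hydrogens = 21.
Molecular formula: C17H21NO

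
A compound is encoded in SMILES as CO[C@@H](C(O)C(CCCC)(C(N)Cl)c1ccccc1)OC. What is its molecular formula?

Heavy atoms from the SMILES: 16 C, 1 Cl, 1 N, 3 O.
Implicit hydrogens by atom environment:
  5 × C (aromatic): 1 H each → 5
  3 × C: 3 H each → 9
  3 × C: 2 H each → 6
  3 × C: 1 H each → 3
  2 × O: no H
  1 × C: no H
  1 × C (aromatic): no H
  1 × Cl: no H
  1 × N: 2 H
  1 × O: 1 H
  Total hydrogens = 26.
Molecular formula: C16H26ClNO3

C16H26ClNO3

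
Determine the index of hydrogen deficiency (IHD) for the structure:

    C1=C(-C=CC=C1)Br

Molecular formula from the SMILES: C6H5Br.
DoU = (2C + 2 + N − H − X)/2 = (2·6 + 2 + 0 − 5 − 1)/2 = 8/2 = 4.
(Structurally: 1 ring(s) + 3 π bond(s) = 4.)

4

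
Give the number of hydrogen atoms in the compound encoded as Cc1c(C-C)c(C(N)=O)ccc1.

13

Hydrogens are implicit in SMILES; fill each atom to its normal valence:
  3 × C (aromatic): 1 H each → 3
  3 × C (aromatic): no H
  2 × C: 3 H each → 6
  1 × C: 2 H
  1 × C: no H
  1 × N: 2 H
  1 × O: no H
  Total hydrogens = 13.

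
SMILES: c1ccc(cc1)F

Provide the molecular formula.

C6H5F

Heavy atoms from the SMILES: 6 C, 1 F.
Implicit hydrogens by atom environment:
  5 × C (aromatic): 1 H each → 5
  1 × C (aromatic): no H
  1 × F: no H
  Total hydrogens = 5.
Molecular formula: C6H5F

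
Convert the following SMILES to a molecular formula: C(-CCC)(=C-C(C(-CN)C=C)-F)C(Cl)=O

C11H17ClFNO

Heavy atoms from the SMILES: 11 C, 1 Cl, 1 F, 1 N, 1 O.
Implicit hydrogens by atom environment:
  4 × C: 2 H each → 8
  4 × C: 1 H each → 4
  2 × C: no H
  1 × C: 3 H
  1 × Cl: no H
  1 × F: no H
  1 × N: 2 H
  1 × O: no H
  Total hydrogens = 17.
Molecular formula: C11H17ClFNO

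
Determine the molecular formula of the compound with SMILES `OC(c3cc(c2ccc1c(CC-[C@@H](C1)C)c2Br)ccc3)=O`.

C18H17BrO2

Heavy atoms from the SMILES: 1 Br, 18 C, 2 O.
Implicit hydrogens by atom environment:
  6 × C (aromatic): 1 H each → 6
  6 × C (aromatic): no H
  3 × C: 2 H each → 6
  1 × Br: no H
  1 × C: 3 H
  1 × C: 1 H
  1 × C: no H
  1 × O: 1 H
  1 × O: no H
  Total hydrogens = 17.
Molecular formula: C18H17BrO2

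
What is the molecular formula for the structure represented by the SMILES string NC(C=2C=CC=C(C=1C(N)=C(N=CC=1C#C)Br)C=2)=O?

C14H10BrN3O

Heavy atoms from the SMILES: 1 Br, 14 C, 3 N, 1 O.
Implicit hydrogens by atom environment:
  6 × C (aromatic): no H
  5 × C (aromatic): 1 H each → 5
  2 × C: no H
  2 × N: 2 H each → 4
  1 × Br: no H
  1 × C: 1 H
  1 × N (aromatic): no H
  1 × O: no H
  Total hydrogens = 10.
Molecular formula: C14H10BrN3O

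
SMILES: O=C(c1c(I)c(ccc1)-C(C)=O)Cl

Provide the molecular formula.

C9H6ClIO2

Heavy atoms from the SMILES: 9 C, 1 Cl, 1 I, 2 O.
Implicit hydrogens by atom environment:
  3 × C (aromatic): 1 H each → 3
  3 × C (aromatic): no H
  2 × C: no H
  2 × O: no H
  1 × C: 3 H
  1 × Cl: no H
  1 × I: no H
  Total hydrogens = 6.
Molecular formula: C9H6ClIO2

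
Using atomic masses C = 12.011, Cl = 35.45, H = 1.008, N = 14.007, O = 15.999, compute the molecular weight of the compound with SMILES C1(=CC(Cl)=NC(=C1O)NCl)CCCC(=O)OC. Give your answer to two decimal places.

279.12

Molecular formula: C10H12Cl2N2O3.
M = 10×12.011 + 2×35.45 + 12×1.008 + 2×14.007 + 3×15.999 = 279.12 g/mol.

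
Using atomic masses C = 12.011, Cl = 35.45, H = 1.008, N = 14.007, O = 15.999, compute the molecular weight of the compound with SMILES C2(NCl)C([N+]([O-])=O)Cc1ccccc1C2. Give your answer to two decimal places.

Molecular formula: C10H11ClN2O2.
M = 10×12.011 + 1×35.45 + 11×1.008 + 2×14.007 + 2×15.999 = 226.66 g/mol.

226.66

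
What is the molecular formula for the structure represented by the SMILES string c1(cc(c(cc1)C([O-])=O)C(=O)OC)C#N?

Heavy atoms from the SMILES: 10 C, 1 N, 4 O.
Implicit hydrogens by atom environment:
  3 × C (aromatic): 1 H each → 3
  3 × C (aromatic): no H
  3 × C: no H
  3 × O: no H
  1 × C: 3 H
  1 × N: no H
  1 × O (charge -1): no H
  Total hydrogens = 6.
Net charge -1.
Molecular formula: C10H6NO4-

C10H6NO4-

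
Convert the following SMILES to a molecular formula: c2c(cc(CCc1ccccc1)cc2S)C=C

C16H16S

Heavy atoms from the SMILES: 16 C, 1 S.
Implicit hydrogens by atom environment:
  8 × C (aromatic): 1 H each → 8
  4 × C (aromatic): no H
  3 × C: 2 H each → 6
  1 × C: 1 H
  1 × S: 1 H
  Total hydrogens = 16.
Molecular formula: C16H16S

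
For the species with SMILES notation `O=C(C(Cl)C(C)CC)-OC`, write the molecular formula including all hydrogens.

C7H13ClO2

Heavy atoms from the SMILES: 7 C, 1 Cl, 2 O.
Implicit hydrogens by atom environment:
  3 × C: 3 H each → 9
  2 × C: 1 H each → 2
  2 × O: no H
  1 × C: 2 H
  1 × C: no H
  1 × Cl: no H
  Total hydrogens = 13.
Molecular formula: C7H13ClO2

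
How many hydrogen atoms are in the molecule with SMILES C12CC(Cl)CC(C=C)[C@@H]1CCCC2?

Hydrogens are implicit in SMILES; fill each atom to its normal valence:
  7 × C: 2 H each → 14
  5 × C: 1 H each → 5
  1 × Cl: no H
  Total hydrogens = 19.

19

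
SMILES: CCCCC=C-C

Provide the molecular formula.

C7H14

Heavy atoms from the SMILES: 7 C.
Implicit hydrogens by atom environment:
  3 × C: 2 H each → 6
  2 × C: 3 H each → 6
  2 × C: 1 H each → 2
  Total hydrogens = 14.
Molecular formula: C7H14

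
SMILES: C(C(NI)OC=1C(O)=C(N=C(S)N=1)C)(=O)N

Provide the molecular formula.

Heavy atoms from the SMILES: 7 C, 1 I, 4 N, 3 O, 1 S.
Implicit hydrogens by atom environment:
  4 × C (aromatic): no H
  2 × N (aromatic): no H
  2 × O: no H
  1 × C: 3 H
  1 × C: 1 H
  1 × C: no H
  1 × I: no H
  1 × N: 2 H
  1 × N: 1 H
  1 × O: 1 H
  1 × S: 1 H
  Total hydrogens = 9.
Molecular formula: C7H9IN4O3S

C7H9IN4O3S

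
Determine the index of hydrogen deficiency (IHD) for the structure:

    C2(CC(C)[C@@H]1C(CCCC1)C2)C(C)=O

3

Molecular formula from the SMILES: C13H22O.
DoU = (2C + 2 + N − H − X)/2 = (2·13 + 2 + 0 − 22 − 0)/2 = 6/2 = 3.
(Structurally: 2 ring(s) + 1 π bond(s) = 3.)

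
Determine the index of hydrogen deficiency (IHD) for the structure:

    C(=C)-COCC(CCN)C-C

1

Molecular formula from the SMILES: C9H19NO.
DoU = (2C + 2 + N − H − X)/2 = (2·9 + 2 + 1 − 19 − 0)/2 = 2/2 = 1.
(Structurally: 0 ring(s) + 1 π bond(s) = 1.)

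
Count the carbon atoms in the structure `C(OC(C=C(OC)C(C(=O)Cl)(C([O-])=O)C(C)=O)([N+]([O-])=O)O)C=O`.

11

The symbol for carbon appears 11 times in the SMILES. (Cl is a single chlorine, not C + l.)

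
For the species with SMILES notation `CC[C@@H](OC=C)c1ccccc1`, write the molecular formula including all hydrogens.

Heavy atoms from the SMILES: 11 C, 1 O.
Implicit hydrogens by atom environment:
  5 × C (aromatic): 1 H each → 5
  2 × C: 2 H each → 4
  2 × C: 1 H each → 2
  1 × C: 3 H
  1 × C (aromatic): no H
  1 × O: no H
  Total hydrogens = 14.
Molecular formula: C11H14O

C11H14O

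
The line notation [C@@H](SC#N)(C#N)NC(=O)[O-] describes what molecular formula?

Heavy atoms from the SMILES: 4 C, 3 N, 2 O, 1 S.
Implicit hydrogens by atom environment:
  3 × C: no H
  2 × N: no H
  1 × C: 1 H
  1 × N: 1 H
  1 × O: no H
  1 × O (charge -1): no H
  1 × S: no H
  Total hydrogens = 2.
Net charge -1.
Molecular formula: C4H2N3O2S-

C4H2N3O2S-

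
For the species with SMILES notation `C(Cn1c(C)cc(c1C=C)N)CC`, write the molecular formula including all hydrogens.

C11H18N2

Heavy atoms from the SMILES: 11 C, 2 N.
Implicit hydrogens by atom environment:
  4 × C: 2 H each → 8
  3 × C (aromatic): no H
  2 × C: 3 H each → 6
  1 × C (aromatic): 1 H
  1 × C: 1 H
  1 × N: 2 H
  1 × N (aromatic): no H
  Total hydrogens = 18.
Molecular formula: C11H18N2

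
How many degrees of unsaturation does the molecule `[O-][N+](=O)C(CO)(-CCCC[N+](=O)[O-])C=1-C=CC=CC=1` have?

6

Molecular formula from the SMILES: C12H16N2O5.
DoU = (2C + 2 + N − H − X)/2 = (2·12 + 2 + 2 − 16 − 0)/2 = 12/2 = 6.
(Structurally: 1 ring(s) + 5 π bond(s) = 6.)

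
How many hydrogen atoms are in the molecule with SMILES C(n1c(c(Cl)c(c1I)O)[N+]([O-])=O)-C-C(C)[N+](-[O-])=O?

9

Hydrogens are implicit in SMILES; fill each atom to its normal valence:
  4 × C (aromatic): no H
  2 × C: 2 H each → 4
  2 × N (charge +1): no H
  2 × O: no H
  2 × O (charge -1): no H
  1 × C: 3 H
  1 × C: 1 H
  1 × Cl: no H
  1 × I: no H
  1 × N (aromatic): no H
  1 × O: 1 H
  Total hydrogens = 9.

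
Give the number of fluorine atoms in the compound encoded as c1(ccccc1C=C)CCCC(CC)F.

The symbol for fluorine appears 1 time in the SMILES.

1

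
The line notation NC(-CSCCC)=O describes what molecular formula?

C5H11NOS

Heavy atoms from the SMILES: 5 C, 1 N, 1 O, 1 S.
Implicit hydrogens by atom environment:
  3 × C: 2 H each → 6
  1 × C: 3 H
  1 × C: no H
  1 × N: 2 H
  1 × O: no H
  1 × S: no H
  Total hydrogens = 11.
Molecular formula: C5H11NOS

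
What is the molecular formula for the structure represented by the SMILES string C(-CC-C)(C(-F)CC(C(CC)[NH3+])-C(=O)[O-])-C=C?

Heavy atoms from the SMILES: 13 C, 1 F, 1 N, 2 O.
Implicit hydrogens by atom environment:
  5 × C: 2 H each → 10
  5 × C: 1 H each → 5
  2 × C: 3 H each → 6
  1 × C: no H
  1 × F: no H
  1 × N (charge +1): 3 H
  1 × O: no H
  1 × O (charge -1): no H
  Total hydrogens = 24.
Molecular formula: C13H24FNO2

C13H24FNO2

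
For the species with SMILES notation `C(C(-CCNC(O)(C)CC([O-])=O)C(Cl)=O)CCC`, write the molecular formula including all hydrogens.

C12H21ClNO4-

Heavy atoms from the SMILES: 12 C, 1 Cl, 1 N, 4 O.
Implicit hydrogens by atom environment:
  6 × C: 2 H each → 12
  3 × C: no H
  2 × C: 3 H each → 6
  2 × O: no H
  1 × C: 1 H
  1 × Cl: no H
  1 × N: 1 H
  1 × O: 1 H
  1 × O (charge -1): no H
  Total hydrogens = 21.
Net charge -1.
Molecular formula: C12H21ClNO4-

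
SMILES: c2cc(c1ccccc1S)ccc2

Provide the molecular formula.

C12H10S

Heavy atoms from the SMILES: 12 C, 1 S.
Implicit hydrogens by atom environment:
  9 × C (aromatic): 1 H each → 9
  3 × C (aromatic): no H
  1 × S: 1 H
  Total hydrogens = 10.
Molecular formula: C12H10S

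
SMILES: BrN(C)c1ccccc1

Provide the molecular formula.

Heavy atoms from the SMILES: 1 Br, 7 C, 1 N.
Implicit hydrogens by atom environment:
  5 × C (aromatic): 1 H each → 5
  1 × Br: no H
  1 × C: 3 H
  1 × C (aromatic): no H
  1 × N: no H
  Total hydrogens = 8.
Molecular formula: C7H8BrN

C7H8BrN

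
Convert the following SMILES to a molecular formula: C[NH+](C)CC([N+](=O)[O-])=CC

Heavy atoms from the SMILES: 6 C, 2 N, 2 O.
Implicit hydrogens by atom environment:
  3 × C: 3 H each → 9
  1 × C: 2 H
  1 × C: 1 H
  1 × C: no H
  1 × N (charge +1): 1 H
  1 × N (charge +1): no H
  1 × O: no H
  1 × O (charge -1): no H
  Total hydrogens = 13.
Net charge +1.
Molecular formula: C6H13N2O2+

C6H13N2O2+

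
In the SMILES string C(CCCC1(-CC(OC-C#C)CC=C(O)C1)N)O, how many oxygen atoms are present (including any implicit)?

3

The symbol for oxygen appears 3 times in the SMILES.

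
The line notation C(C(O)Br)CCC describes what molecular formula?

Heavy atoms from the SMILES: 1 Br, 5 C, 1 O.
Implicit hydrogens by atom environment:
  3 × C: 2 H each → 6
  1 × Br: no H
  1 × C: 3 H
  1 × C: 1 H
  1 × O: 1 H
  Total hydrogens = 11.
Molecular formula: C5H11BrO

C5H11BrO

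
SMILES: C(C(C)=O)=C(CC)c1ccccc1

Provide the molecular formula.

Heavy atoms from the SMILES: 12 C, 1 O.
Implicit hydrogens by atom environment:
  5 × C (aromatic): 1 H each → 5
  2 × C: 3 H each → 6
  2 × C: no H
  1 × C: 2 H
  1 × C: 1 H
  1 × C (aromatic): no H
  1 × O: no H
  Total hydrogens = 14.
Molecular formula: C12H14O

C12H14O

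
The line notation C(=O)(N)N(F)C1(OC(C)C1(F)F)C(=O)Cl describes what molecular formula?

Heavy atoms from the SMILES: 6 C, 1 Cl, 3 F, 2 N, 3 O.
Implicit hydrogens by atom environment:
  4 × C: no H
  3 × F: no H
  3 × O: no H
  1 × C: 3 H
  1 × C: 1 H
  1 × Cl: no H
  1 × N: 2 H
  1 × N: no H
  Total hydrogens = 6.
Molecular formula: C6H6ClF3N2O3

C6H6ClF3N2O3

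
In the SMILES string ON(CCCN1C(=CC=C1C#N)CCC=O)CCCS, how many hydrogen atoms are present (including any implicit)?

21

Hydrogens are implicit in SMILES; fill each atom to its normal valence:
  8 × C: 2 H each → 16
  2 × C (aromatic): 1 H each → 2
  2 × C (aromatic): no H
  2 × N: no H
  1 × C: 1 H
  1 × C: no H
  1 × N (aromatic): no H
  1 × O: 1 H
  1 × O: no H
  1 × S: 1 H
  Total hydrogens = 21.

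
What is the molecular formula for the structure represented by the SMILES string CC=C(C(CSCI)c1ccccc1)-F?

Heavy atoms from the SMILES: 12 C, 1 F, 1 I, 1 S.
Implicit hydrogens by atom environment:
  5 × C (aromatic): 1 H each → 5
  2 × C: 2 H each → 4
  2 × C: 1 H each → 2
  1 × C: 3 H
  1 × C: no H
  1 × C (aromatic): no H
  1 × F: no H
  1 × I: no H
  1 × S: no H
  Total hydrogens = 14.
Molecular formula: C12H14FIS

C12H14FIS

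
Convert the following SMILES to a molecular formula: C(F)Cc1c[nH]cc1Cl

Heavy atoms from the SMILES: 6 C, 1 Cl, 1 F, 1 N.
Implicit hydrogens by atom environment:
  2 × C: 2 H each → 4
  2 × C (aromatic): 1 H each → 2
  2 × C (aromatic): no H
  1 × Cl: no H
  1 × F: no H
  1 × N (aromatic): 1 H
  Total hydrogens = 7.
Molecular formula: C6H7ClFN

C6H7ClFN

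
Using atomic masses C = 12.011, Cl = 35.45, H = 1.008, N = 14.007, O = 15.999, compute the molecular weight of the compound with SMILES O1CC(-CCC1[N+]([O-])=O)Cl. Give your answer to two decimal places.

165.57

Molecular formula: C5H8ClNO3.
M = 5×12.011 + 1×35.45 + 8×1.008 + 1×14.007 + 3×15.999 = 165.57 g/mol.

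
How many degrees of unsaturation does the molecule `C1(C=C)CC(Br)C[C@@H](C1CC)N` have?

2

Molecular formula from the SMILES: C10H18BrN.
DoU = (2C + 2 + N − H − X)/2 = (2·10 + 2 + 1 − 18 − 1)/2 = 4/2 = 2.
(Structurally: 1 ring(s) + 1 π bond(s) = 2.)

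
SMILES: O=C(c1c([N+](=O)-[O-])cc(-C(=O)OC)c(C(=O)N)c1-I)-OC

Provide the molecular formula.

Heavy atoms from the SMILES: 11 C, 1 I, 2 N, 7 O.
Implicit hydrogens by atom environment:
  6 × O: no H
  5 × C (aromatic): no H
  3 × C: no H
  2 × C: 3 H each → 6
  1 × C (aromatic): 1 H
  1 × I: no H
  1 × N: 2 H
  1 × N (charge +1): no H
  1 × O (charge -1): no H
  Total hydrogens = 9.
Molecular formula: C11H9IN2O7

C11H9IN2O7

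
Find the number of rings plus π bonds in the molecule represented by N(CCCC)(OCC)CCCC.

0

Molecular formula from the SMILES: C10H23NO.
DoU = (2C + 2 + N − H − X)/2 = (2·10 + 2 + 1 − 23 − 0)/2 = 0/2 = 0.
(Structurally: 0 ring(s) + 0 π bond(s) = 0.)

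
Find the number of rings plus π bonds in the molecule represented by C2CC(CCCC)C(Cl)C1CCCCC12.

2

Molecular formula from the SMILES: C14H25Cl.
DoU = (2C + 2 + N − H − X)/2 = (2·14 + 2 + 0 − 25 − 1)/2 = 4/2 = 2.
(Structurally: 2 ring(s) + 0 π bond(s) = 2.)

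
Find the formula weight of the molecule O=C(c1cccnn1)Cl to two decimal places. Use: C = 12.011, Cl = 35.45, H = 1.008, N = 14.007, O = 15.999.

142.54

Molecular formula: C5H3ClN2O.
M = 5×12.011 + 1×35.45 + 3×1.008 + 2×14.007 + 1×15.999 = 142.54 g/mol.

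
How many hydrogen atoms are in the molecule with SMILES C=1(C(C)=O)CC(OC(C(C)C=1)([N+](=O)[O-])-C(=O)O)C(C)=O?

Hydrogens are implicit in SMILES; fill each atom to its normal valence:
  5 × C: no H
  5 × O: no H
  3 × C: 3 H each → 9
  3 × C: 1 H each → 3
  1 × C: 2 H
  1 × N (charge +1): no H
  1 × O: 1 H
  1 × O (charge -1): no H
  Total hydrogens = 15.

15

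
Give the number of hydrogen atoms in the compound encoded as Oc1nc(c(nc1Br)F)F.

Hydrogens are implicit in SMILES; fill each atom to its normal valence:
  4 × C (aromatic): no H
  2 × F: no H
  2 × N (aromatic): no H
  1 × Br: no H
  1 × O: 1 H
  Total hydrogens = 1.

1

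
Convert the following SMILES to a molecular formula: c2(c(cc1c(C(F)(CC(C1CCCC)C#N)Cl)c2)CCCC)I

Heavy atoms from the SMILES: 19 C, 1 Cl, 1 F, 1 I, 1 N.
Implicit hydrogens by atom environment:
  7 × C: 2 H each → 14
  4 × C (aromatic): no H
  2 × C: 3 H each → 6
  2 × C (aromatic): 1 H each → 2
  2 × C: 1 H each → 2
  2 × C: no H
  1 × Cl: no H
  1 × F: no H
  1 × I: no H
  1 × N: no H
  Total hydrogens = 24.
Molecular formula: C19H24ClFIN

C19H24ClFIN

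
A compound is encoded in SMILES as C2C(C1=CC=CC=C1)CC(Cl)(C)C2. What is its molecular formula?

C12H15Cl

Heavy atoms from the SMILES: 12 C, 1 Cl.
Implicit hydrogens by atom environment:
  5 × C (aromatic): 1 H each → 5
  3 × C: 2 H each → 6
  1 × C: 3 H
  1 × C: 1 H
  1 × C: no H
  1 × C (aromatic): no H
  1 × Cl: no H
  Total hydrogens = 15.
Molecular formula: C12H15Cl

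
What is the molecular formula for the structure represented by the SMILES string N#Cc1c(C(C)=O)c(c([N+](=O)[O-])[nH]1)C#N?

C8H4N4O3

Heavy atoms from the SMILES: 8 C, 4 N, 3 O.
Implicit hydrogens by atom environment:
  4 × C (aromatic): no H
  3 × C: no H
  2 × N: no H
  2 × O: no H
  1 × C: 3 H
  1 × N (aromatic): 1 H
  1 × N (charge +1): no H
  1 × O (charge -1): no H
  Total hydrogens = 4.
Molecular formula: C8H4N4O3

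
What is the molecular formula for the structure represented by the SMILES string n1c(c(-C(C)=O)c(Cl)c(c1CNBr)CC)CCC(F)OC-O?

C14H19BrClFN2O3

Heavy atoms from the SMILES: 1 Br, 14 C, 1 Cl, 1 F, 2 N, 3 O.
Implicit hydrogens by atom environment:
  5 × C: 2 H each → 10
  5 × C (aromatic): no H
  2 × C: 3 H each → 6
  2 × O: no H
  1 × Br: no H
  1 × C: 1 H
  1 × C: no H
  1 × Cl: no H
  1 × F: no H
  1 × N: 1 H
  1 × N (aromatic): no H
  1 × O: 1 H
  Total hydrogens = 19.
Molecular formula: C14H19BrClFN2O3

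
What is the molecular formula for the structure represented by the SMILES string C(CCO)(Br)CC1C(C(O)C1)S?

Heavy atoms from the SMILES: 1 Br, 8 C, 2 O, 1 S.
Implicit hydrogens by atom environment:
  4 × C: 2 H each → 8
  4 × C: 1 H each → 4
  2 × O: 1 H each → 2
  1 × Br: no H
  1 × S: 1 H
  Total hydrogens = 15.
Molecular formula: C8H15BrO2S

C8H15BrO2S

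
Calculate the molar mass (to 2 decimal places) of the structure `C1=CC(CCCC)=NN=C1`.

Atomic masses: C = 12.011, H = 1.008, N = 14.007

136.20

Molecular formula: C8H12N2.
M = 8×12.011 + 12×1.008 + 2×14.007 = 136.20 g/mol.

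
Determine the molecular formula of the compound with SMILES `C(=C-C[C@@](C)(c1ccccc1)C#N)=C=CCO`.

C15H15NO

Heavy atoms from the SMILES: 15 C, 1 N, 1 O.
Implicit hydrogens by atom environment:
  5 × C (aromatic): 1 H each → 5
  4 × C: no H
  2 × C: 2 H each → 4
  2 × C: 1 H each → 2
  1 × C: 3 H
  1 × C (aromatic): no H
  1 × N: no H
  1 × O: 1 H
  Total hydrogens = 15.
Molecular formula: C15H15NO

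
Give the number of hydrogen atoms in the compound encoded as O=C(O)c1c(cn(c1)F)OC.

6

Hydrogens are implicit in SMILES; fill each atom to its normal valence:
  2 × C (aromatic): 1 H each → 2
  2 × C (aromatic): no H
  2 × O: no H
  1 × C: 3 H
  1 × C: no H
  1 × F: no H
  1 × N (aromatic): no H
  1 × O: 1 H
  Total hydrogens = 6.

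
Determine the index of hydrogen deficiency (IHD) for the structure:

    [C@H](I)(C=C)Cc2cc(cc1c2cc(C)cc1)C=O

9

Molecular formula from the SMILES: C16H15IO.
DoU = (2C + 2 + N − H − X)/2 = (2·16 + 2 + 0 − 15 − 1)/2 = 18/2 = 9.
(Structurally: 2 ring(s) + 7 π bond(s) = 9.)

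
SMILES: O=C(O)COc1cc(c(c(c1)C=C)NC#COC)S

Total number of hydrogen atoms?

Hydrogens are implicit in SMILES; fill each atom to its normal valence:
  4 × C (aromatic): no H
  3 × C: no H
  3 × O: no H
  2 × C: 2 H each → 4
  2 × C (aromatic): 1 H each → 2
  1 × C: 3 H
  1 × C: 1 H
  1 × N: 1 H
  1 × O: 1 H
  1 × S: 1 H
  Total hydrogens = 13.

13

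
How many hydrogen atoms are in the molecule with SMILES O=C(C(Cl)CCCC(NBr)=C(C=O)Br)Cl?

Hydrogens are implicit in SMILES; fill each atom to its normal valence:
  3 × C: 2 H each → 6
  3 × C: no H
  2 × Br: no H
  2 × C: 1 H each → 2
  2 × Cl: no H
  2 × O: no H
  1 × N: 1 H
  Total hydrogens = 9.

9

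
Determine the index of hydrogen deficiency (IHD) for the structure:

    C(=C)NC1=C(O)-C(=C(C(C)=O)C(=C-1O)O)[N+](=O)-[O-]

7

Molecular formula from the SMILES: C10H10N2O6.
DoU = (2C + 2 + N − H − X)/2 = (2·10 + 2 + 2 − 10 − 0)/2 = 14/2 = 7.
(Structurally: 1 ring(s) + 6 π bond(s) = 7.)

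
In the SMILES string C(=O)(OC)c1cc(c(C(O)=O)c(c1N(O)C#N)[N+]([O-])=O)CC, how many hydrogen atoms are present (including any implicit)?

Hydrogens are implicit in SMILES; fill each atom to its normal valence:
  5 × C (aromatic): no H
  4 × O: no H
  3 × C: no H
  2 × C: 3 H each → 6
  2 × N: no H
  2 × O: 1 H each → 2
  1 × C: 2 H
  1 × C (aromatic): 1 H
  1 × N (charge +1): no H
  1 × O (charge -1): no H
  Total hydrogens = 11.

11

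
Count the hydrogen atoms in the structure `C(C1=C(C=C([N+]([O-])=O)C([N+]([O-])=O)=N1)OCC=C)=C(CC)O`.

Hydrogens are implicit in SMILES; fill each atom to its normal valence:
  4 × C (aromatic): no H
  3 × C: 2 H each → 6
  3 × O: no H
  2 × C: 1 H each → 2
  2 × N (charge +1): no H
  2 × O (charge -1): no H
  1 × C: 3 H
  1 × C (aromatic): 1 H
  1 × C: no H
  1 × N (aromatic): no H
  1 × O: 1 H
  Total hydrogens = 13.

13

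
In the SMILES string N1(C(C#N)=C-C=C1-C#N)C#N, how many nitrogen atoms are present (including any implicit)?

4

The symbol for nitrogen appears 4 times in the SMILES.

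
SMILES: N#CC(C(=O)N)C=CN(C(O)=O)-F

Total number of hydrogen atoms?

6

Hydrogens are implicit in SMILES; fill each atom to its normal valence:
  3 × C: 1 H each → 3
  3 × C: no H
  2 × N: no H
  2 × O: no H
  1 × F: no H
  1 × N: 2 H
  1 × O: 1 H
  Total hydrogens = 6.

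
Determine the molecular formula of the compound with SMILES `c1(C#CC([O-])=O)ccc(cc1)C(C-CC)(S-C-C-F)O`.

C15H16FO3S-

Heavy atoms from the SMILES: 15 C, 1 F, 3 O, 1 S.
Implicit hydrogens by atom environment:
  4 × C: 2 H each → 8
  4 × C (aromatic): 1 H each → 4
  4 × C: no H
  2 × C (aromatic): no H
  1 × C: 3 H
  1 × F: no H
  1 × O: 1 H
  1 × O: no H
  1 × O (charge -1): no H
  1 × S: no H
  Total hydrogens = 16.
Net charge -1.
Molecular formula: C15H16FO3S-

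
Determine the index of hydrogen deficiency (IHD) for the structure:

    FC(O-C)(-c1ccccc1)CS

Molecular formula from the SMILES: C9H11FOS.
DoU = (2C + 2 + N − H − X)/2 = (2·9 + 2 + 0 − 11 − 1)/2 = 8/2 = 4.
(Structurally: 1 ring(s) + 3 π bond(s) = 4.)

4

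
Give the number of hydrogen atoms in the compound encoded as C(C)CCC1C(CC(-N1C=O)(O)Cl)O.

16

Hydrogens are implicit in SMILES; fill each atom to its normal valence:
  4 × C: 2 H each → 8
  3 × C: 1 H each → 3
  2 × O: 1 H each → 2
  1 × C: 3 H
  1 × C: no H
  1 × Cl: no H
  1 × N: no H
  1 × O: no H
  Total hydrogens = 16.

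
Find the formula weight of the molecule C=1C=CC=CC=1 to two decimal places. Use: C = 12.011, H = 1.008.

Molecular formula: C6H6.
M = 6×12.011 + 6×1.008 = 78.11 g/mol.

78.11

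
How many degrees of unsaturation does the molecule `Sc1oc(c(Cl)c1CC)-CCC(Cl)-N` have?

3

Molecular formula from the SMILES: C9H13Cl2NOS.
DoU = (2C + 2 + N − H − X)/2 = (2·9 + 2 + 1 − 13 − 2)/2 = 6/2 = 3.
(Structurally: 1 ring(s) + 2 π bond(s) = 3.)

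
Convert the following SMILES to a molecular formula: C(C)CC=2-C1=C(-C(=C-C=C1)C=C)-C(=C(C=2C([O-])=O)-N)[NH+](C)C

Heavy atoms from the SMILES: 18 C, 2 N, 2 O.
Implicit hydrogens by atom environment:
  7 × C (aromatic): no H
  3 × C: 3 H each → 9
  3 × C: 2 H each → 6
  3 × C (aromatic): 1 H each → 3
  1 × C: 1 H
  1 × C: no H
  1 × N: 2 H
  1 × N (charge +1): 1 H
  1 × O: no H
  1 × O (charge -1): no H
  Total hydrogens = 22.
Molecular formula: C18H22N2O2

C18H22N2O2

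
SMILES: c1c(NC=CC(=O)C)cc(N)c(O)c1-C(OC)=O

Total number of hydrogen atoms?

14

Hydrogens are implicit in SMILES; fill each atom to its normal valence:
  4 × C (aromatic): no H
  3 × O: no H
  2 × C: 3 H each → 6
  2 × C (aromatic): 1 H each → 2
  2 × C: 1 H each → 2
  2 × C: no H
  1 × N: 2 H
  1 × N: 1 H
  1 × O: 1 H
  Total hydrogens = 14.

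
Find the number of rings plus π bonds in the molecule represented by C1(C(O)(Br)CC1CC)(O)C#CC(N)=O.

4

Molecular formula from the SMILES: C9H12BrNO3.
DoU = (2C + 2 + N − H − X)/2 = (2·9 + 2 + 1 − 12 − 1)/2 = 8/2 = 4.
(Structurally: 1 ring(s) + 3 π bond(s) = 4.)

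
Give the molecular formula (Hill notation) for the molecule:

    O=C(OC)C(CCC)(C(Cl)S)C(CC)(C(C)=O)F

Heavy atoms from the SMILES: 12 C, 1 Cl, 1 F, 3 O, 1 S.
Implicit hydrogens by atom environment:
  4 × C: 3 H each → 12
  4 × C: no H
  3 × C: 2 H each → 6
  3 × O: no H
  1 × C: 1 H
  1 × Cl: no H
  1 × F: no H
  1 × S: 1 H
  Total hydrogens = 20.
Molecular formula: C12H20ClFO3S

C12H20ClFO3S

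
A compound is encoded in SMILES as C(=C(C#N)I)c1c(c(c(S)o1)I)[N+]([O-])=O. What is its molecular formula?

C7H2I2N2O3S

Heavy atoms from the SMILES: 7 C, 2 I, 2 N, 3 O, 1 S.
Implicit hydrogens by atom environment:
  4 × C (aromatic): no H
  2 × C: no H
  2 × I: no H
  1 × C: 1 H
  1 × N (charge +1): no H
  1 × N: no H
  1 × O (aromatic): no H
  1 × O: no H
  1 × O (charge -1): no H
  1 × S: 1 H
  Total hydrogens = 2.
Molecular formula: C7H2I2N2O3S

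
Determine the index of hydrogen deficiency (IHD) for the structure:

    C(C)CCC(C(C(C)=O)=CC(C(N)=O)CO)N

Molecular formula from the SMILES: C12H22N2O3.
DoU = (2C + 2 + N − H − X)/2 = (2·12 + 2 + 2 − 22 − 0)/2 = 6/2 = 3.
(Structurally: 0 ring(s) + 3 π bond(s) = 3.)

3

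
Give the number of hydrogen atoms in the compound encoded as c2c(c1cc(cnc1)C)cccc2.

Hydrogens are implicit in SMILES; fill each atom to its normal valence:
  8 × C (aromatic): 1 H each → 8
  3 × C (aromatic): no H
  1 × C: 3 H
  1 × N (aromatic): no H
  Total hydrogens = 11.

11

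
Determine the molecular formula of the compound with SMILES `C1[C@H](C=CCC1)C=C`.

Heavy atoms from the SMILES: 8 C.
Implicit hydrogens by atom environment:
  4 × C: 2 H each → 8
  4 × C: 1 H each → 4
  Total hydrogens = 12.
Molecular formula: C8H12

C8H12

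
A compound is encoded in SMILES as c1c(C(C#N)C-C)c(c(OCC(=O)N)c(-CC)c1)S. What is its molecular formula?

C14H18N2O2S

Heavy atoms from the SMILES: 14 C, 2 N, 2 O, 1 S.
Implicit hydrogens by atom environment:
  4 × C (aromatic): no H
  3 × C: 2 H each → 6
  2 × C: 3 H each → 6
  2 × C (aromatic): 1 H each → 2
  2 × C: no H
  2 × O: no H
  1 × C: 1 H
  1 × N: 2 H
  1 × N: no H
  1 × S: 1 H
  Total hydrogens = 18.
Molecular formula: C14H18N2O2S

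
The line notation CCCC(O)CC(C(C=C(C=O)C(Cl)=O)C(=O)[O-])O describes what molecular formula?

Heavy atoms from the SMILES: 12 C, 1 Cl, 6 O.
Implicit hydrogens by atom environment:
  5 × C: 1 H each → 5
  3 × C: 2 H each → 6
  3 × C: no H
  3 × O: no H
  2 × O: 1 H each → 2
  1 × C: 3 H
  1 × Cl: no H
  1 × O (charge -1): no H
  Total hydrogens = 16.
Net charge -1.
Molecular formula: C12H16ClO6-

C12H16ClO6-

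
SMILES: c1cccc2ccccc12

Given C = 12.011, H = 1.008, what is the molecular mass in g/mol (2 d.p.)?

Molecular formula: C10H8.
M = 10×12.011 + 8×1.008 = 128.17 g/mol.

128.17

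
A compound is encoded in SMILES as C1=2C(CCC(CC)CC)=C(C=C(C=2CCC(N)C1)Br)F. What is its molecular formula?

Heavy atoms from the SMILES: 1 Br, 17 C, 1 F, 1 N.
Implicit hydrogens by atom environment:
  7 × C: 2 H each → 14
  5 × C (aromatic): no H
  2 × C: 3 H each → 6
  2 × C: 1 H each → 2
  1 × Br: no H
  1 × C (aromatic): 1 H
  1 × F: no H
  1 × N: 2 H
  Total hydrogens = 25.
Molecular formula: C17H25BrFN

C17H25BrFN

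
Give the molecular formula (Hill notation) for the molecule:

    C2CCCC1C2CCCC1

C10H18

Heavy atoms from the SMILES: 10 C.
Implicit hydrogens by atom environment:
  8 × C: 2 H each → 16
  2 × C: 1 H each → 2
  Total hydrogens = 18.
Molecular formula: C10H18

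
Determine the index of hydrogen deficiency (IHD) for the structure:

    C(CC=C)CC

Molecular formula from the SMILES: C6H12.
DoU = (2C + 2 + N − H − X)/2 = (2·6 + 2 + 0 − 12 − 0)/2 = 2/2 = 1.
(Structurally: 0 ring(s) + 1 π bond(s) = 1.)

1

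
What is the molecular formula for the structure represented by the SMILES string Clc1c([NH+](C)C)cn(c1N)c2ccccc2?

C12H15ClN3+

Heavy atoms from the SMILES: 12 C, 1 Cl, 3 N.
Implicit hydrogens by atom environment:
  6 × C (aromatic): 1 H each → 6
  4 × C (aromatic): no H
  2 × C: 3 H each → 6
  1 × Cl: no H
  1 × N: 2 H
  1 × N (charge +1): 1 H
  1 × N (aromatic): no H
  Total hydrogens = 15.
Net charge +1.
Molecular formula: C12H15ClN3+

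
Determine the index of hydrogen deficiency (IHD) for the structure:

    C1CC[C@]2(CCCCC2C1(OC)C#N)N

Molecular formula from the SMILES: C12H20N2O.
DoU = (2C + 2 + N − H − X)/2 = (2·12 + 2 + 2 − 20 − 0)/2 = 8/2 = 4.
(Structurally: 2 ring(s) + 2 π bond(s) = 4.)

4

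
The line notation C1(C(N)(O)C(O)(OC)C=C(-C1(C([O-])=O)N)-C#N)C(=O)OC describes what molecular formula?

C11H14N3O7-

Heavy atoms from the SMILES: 11 C, 3 N, 7 O.
Implicit hydrogens by atom environment:
  7 × C: no H
  4 × O: no H
  2 × C: 3 H each → 6
  2 × C: 1 H each → 2
  2 × N: 2 H each → 4
  2 × O: 1 H each → 2
  1 × N: no H
  1 × O (charge -1): no H
  Total hydrogens = 14.
Net charge -1.
Molecular formula: C11H14N3O7-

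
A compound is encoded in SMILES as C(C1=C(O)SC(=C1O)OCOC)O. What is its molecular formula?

C7H10O5S

Heavy atoms from the SMILES: 7 C, 5 O, 1 S.
Implicit hydrogens by atom environment:
  4 × C (aromatic): no H
  3 × O: 1 H each → 3
  2 × C: 2 H each → 4
  2 × O: no H
  1 × C: 3 H
  1 × S (aromatic): no H
  Total hydrogens = 10.
Molecular formula: C7H10O5S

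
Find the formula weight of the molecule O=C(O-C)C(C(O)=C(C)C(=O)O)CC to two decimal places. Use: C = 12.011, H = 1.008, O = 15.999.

202.21

Molecular formula: C9H14O5.
M = 9×12.011 + 14×1.008 + 5×15.999 = 202.21 g/mol.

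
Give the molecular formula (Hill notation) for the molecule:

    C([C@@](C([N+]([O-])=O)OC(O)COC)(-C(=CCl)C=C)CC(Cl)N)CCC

Heavy atoms from the SMILES: 15 C, 2 Cl, 2 N, 5 O.
Implicit hydrogens by atom environment:
  6 × C: 2 H each → 12
  5 × C: 1 H each → 5
  3 × O: no H
  2 × C: 3 H each → 6
  2 × C: no H
  2 × Cl: no H
  1 × N: 2 H
  1 × N (charge +1): no H
  1 × O: 1 H
  1 × O (charge -1): no H
  Total hydrogens = 26.
Molecular formula: C15H26Cl2N2O5

C15H26Cl2N2O5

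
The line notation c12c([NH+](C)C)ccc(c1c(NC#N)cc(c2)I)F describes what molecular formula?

Heavy atoms from the SMILES: 13 C, 1 F, 1 I, 3 N.
Implicit hydrogens by atom environment:
  6 × C (aromatic): no H
  4 × C (aromatic): 1 H each → 4
  2 × C: 3 H each → 6
  1 × C: no H
  1 × F: no H
  1 × I: no H
  1 × N: 1 H
  1 × N (charge +1): 1 H
  1 × N: no H
  Total hydrogens = 12.
Net charge +1.
Molecular formula: C13H12FIN3+

C13H12FIN3+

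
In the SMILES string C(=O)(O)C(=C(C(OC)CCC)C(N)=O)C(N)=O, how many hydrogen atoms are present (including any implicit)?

Hydrogens are implicit in SMILES; fill each atom to its normal valence:
  5 × C: no H
  4 × O: no H
  2 × C: 3 H each → 6
  2 × C: 2 H each → 4
  2 × N: 2 H each → 4
  1 × C: 1 H
  1 × O: 1 H
  Total hydrogens = 16.

16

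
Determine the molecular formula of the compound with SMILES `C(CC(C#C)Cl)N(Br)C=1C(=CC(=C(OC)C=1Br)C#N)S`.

Heavy atoms from the SMILES: 2 Br, 13 C, 1 Cl, 2 N, 1 O, 1 S.
Implicit hydrogens by atom environment:
  5 × C (aromatic): no H
  2 × Br: no H
  2 × C: 2 H each → 4
  2 × C: 1 H each → 2
  2 × C: no H
  2 × N: no H
  1 × C: 3 H
  1 × C (aromatic): 1 H
  1 × Cl: no H
  1 × O: no H
  1 × S: 1 H
  Total hydrogens = 11.
Molecular formula: C13H11Br2ClN2OS

C13H11Br2ClN2OS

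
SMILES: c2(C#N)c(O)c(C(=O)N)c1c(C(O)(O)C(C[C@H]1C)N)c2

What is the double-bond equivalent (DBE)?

Molecular formula from the SMILES: C13H15N3O4.
DoU = (2C + 2 + N − H − X)/2 = (2·13 + 2 + 3 − 15 − 0)/2 = 16/2 = 8.
(Structurally: 2 ring(s) + 6 π bond(s) = 8.)

8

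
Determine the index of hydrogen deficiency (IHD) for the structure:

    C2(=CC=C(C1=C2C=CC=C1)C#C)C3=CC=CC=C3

13

Molecular formula from the SMILES: C18H12.
DoU = (2C + 2 + N − H − X)/2 = (2·18 + 2 + 0 − 12 − 0)/2 = 26/2 = 13.
(Structurally: 3 ring(s) + 10 π bond(s) = 13.)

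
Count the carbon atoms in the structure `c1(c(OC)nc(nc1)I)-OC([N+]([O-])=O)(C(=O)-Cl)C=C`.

9

The symbol for carbon appears 9 times in the SMILES. Lowercase c denotes aromatic carbon and counts toward C.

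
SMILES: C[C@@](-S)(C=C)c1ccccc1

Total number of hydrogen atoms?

12

Hydrogens are implicit in SMILES; fill each atom to its normal valence:
  5 × C (aromatic): 1 H each → 5
  1 × C: 3 H
  1 × C: 2 H
  1 × C: 1 H
  1 × C: no H
  1 × C (aromatic): no H
  1 × S: 1 H
  Total hydrogens = 12.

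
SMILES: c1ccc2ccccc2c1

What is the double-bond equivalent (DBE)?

Molecular formula from the SMILES: C10H8.
DoU = (2C + 2 + N − H − X)/2 = (2·10 + 2 + 0 − 8 − 0)/2 = 14/2 = 7.
(Structurally: 2 ring(s) + 5 π bond(s) = 7.)

7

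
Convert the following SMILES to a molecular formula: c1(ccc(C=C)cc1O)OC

Heavy atoms from the SMILES: 9 C, 2 O.
Implicit hydrogens by atom environment:
  3 × C (aromatic): 1 H each → 3
  3 × C (aromatic): no H
  1 × C: 3 H
  1 × C: 2 H
  1 × C: 1 H
  1 × O: 1 H
  1 × O: no H
  Total hydrogens = 10.
Molecular formula: C9H10O2

C9H10O2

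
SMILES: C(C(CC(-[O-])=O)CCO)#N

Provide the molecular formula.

C6H8NO3-

Heavy atoms from the SMILES: 6 C, 1 N, 3 O.
Implicit hydrogens by atom environment:
  3 × C: 2 H each → 6
  2 × C: no H
  1 × C: 1 H
  1 × N: no H
  1 × O: 1 H
  1 × O: no H
  1 × O (charge -1): no H
  Total hydrogens = 8.
Net charge -1.
Molecular formula: C6H8NO3-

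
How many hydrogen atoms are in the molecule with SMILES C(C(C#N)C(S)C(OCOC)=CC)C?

Hydrogens are implicit in SMILES; fill each atom to its normal valence:
  3 × C: 3 H each → 9
  3 × C: 1 H each → 3
  2 × C: 2 H each → 4
  2 × C: no H
  2 × O: no H
  1 × N: no H
  1 × S: 1 H
  Total hydrogens = 17.

17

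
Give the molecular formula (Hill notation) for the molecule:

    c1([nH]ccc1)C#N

C5H4N2

Heavy atoms from the SMILES: 5 C, 2 N.
Implicit hydrogens by atom environment:
  3 × C (aromatic): 1 H each → 3
  1 × C (aromatic): no H
  1 × C: no H
  1 × N (aromatic): 1 H
  1 × N: no H
  Total hydrogens = 4.
Molecular formula: C5H4N2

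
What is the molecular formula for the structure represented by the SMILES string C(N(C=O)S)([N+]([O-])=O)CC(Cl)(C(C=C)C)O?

Heavy atoms from the SMILES: 8 C, 1 Cl, 2 N, 4 O, 1 S.
Implicit hydrogens by atom environment:
  4 × C: 1 H each → 4
  2 × C: 2 H each → 4
  2 × O: no H
  1 × C: 3 H
  1 × C: no H
  1 × Cl: no H
  1 × N (charge +1): no H
  1 × N: no H
  1 × O: 1 H
  1 × O (charge -1): no H
  1 × S: 1 H
  Total hydrogens = 13.
Molecular formula: C8H13ClN2O4S

C8H13ClN2O4S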